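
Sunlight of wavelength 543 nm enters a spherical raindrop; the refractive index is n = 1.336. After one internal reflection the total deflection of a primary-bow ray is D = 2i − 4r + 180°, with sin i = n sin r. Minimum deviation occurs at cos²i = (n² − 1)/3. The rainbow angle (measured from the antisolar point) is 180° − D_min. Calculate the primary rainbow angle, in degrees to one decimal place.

cos²i = (1.78490 − 1)/3 = 0.26163; i = arccos(0.51150) = 59.236°.
sin r = sin 59.236°/1.336 = 0.64318; r = 40.029°.
D_min = 2·59.236° − 4·40.029° + 180° = 138.356°.
Rainbow angle = 180° − D_min = 41.644°.

41.6°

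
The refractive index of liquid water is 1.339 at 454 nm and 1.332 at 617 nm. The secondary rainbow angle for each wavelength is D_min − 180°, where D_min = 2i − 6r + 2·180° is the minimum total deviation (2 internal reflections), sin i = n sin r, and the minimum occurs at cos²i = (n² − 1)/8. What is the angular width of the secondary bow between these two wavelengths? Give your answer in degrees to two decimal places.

At 454 nm (n = 1.339): cos²i = 0.09912 → i = 71.650°, r = 45.141°, D_min = 232.451°, rainbow angle = 52.451°.
At 617 nm (n = 1.332): cos²i = 0.09678 → i = 71.875°, r = 45.520°, D_min = 230.628°, rainbow angle = 50.628°.
Angular width = |52.451° − 50.628°| = 1.823°.

1.82°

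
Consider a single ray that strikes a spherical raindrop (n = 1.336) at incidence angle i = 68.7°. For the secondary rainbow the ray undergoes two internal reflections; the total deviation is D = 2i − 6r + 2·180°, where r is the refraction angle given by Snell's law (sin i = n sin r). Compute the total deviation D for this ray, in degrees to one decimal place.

232.1°

sin r = sin 68.7° / 1.336 = 0.9317/1.336 = 0.6974; r = 44.22°.
D = 2·68.7° − 6·44.22° + 2·180° = 137.40° − 265.30° + 360° = 232.10°.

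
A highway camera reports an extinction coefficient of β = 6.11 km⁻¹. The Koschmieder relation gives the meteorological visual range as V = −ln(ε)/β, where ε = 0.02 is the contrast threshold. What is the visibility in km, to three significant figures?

V = −ln(0.02) / 6.11 = 3.912 / 6.11 = 0.6403 km.

0.640 km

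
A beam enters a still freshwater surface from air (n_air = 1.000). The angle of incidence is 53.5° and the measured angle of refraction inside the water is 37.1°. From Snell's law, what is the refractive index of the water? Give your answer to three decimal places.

1.333

n = sin θ_i / sin θ_r = sin 53.5° / sin 37.1° = 0.8039 / 0.6032 = 1.3326.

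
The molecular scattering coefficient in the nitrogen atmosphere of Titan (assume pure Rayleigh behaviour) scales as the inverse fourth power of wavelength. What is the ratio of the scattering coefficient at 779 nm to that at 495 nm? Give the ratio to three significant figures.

0.163

Rayleigh scattering ∝ λ⁻⁴, so the ratio of coefficients is the inverse fourth power of the wavelength ratio.
σ(779)/σ(495) = (495/779)⁴ = (0.6354)⁴ = 0.163.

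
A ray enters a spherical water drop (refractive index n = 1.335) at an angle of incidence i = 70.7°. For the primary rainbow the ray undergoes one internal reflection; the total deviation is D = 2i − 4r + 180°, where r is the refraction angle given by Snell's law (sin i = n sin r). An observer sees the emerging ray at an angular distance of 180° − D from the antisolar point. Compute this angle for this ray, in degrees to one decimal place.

sin r = sin 70.7° / 1.335 = 0.9438/1.335 = 0.7070; r = 44.99°.
D = 2·70.7° − 4·44.99° + 180° = 141.40° − 179.95° + 180° = 141.45°.
Angle from antisolar point = 180° − D = 38.55°.

38.6°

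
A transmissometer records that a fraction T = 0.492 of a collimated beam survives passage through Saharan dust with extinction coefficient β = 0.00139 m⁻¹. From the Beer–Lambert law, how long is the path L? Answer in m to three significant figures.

Beer–Lambert: T = exp(−βL) ⇒ L = −ln(T)/β = −ln(0.492)/0.00139 = 0.7093/0.00139 = 510.3 m.

510 m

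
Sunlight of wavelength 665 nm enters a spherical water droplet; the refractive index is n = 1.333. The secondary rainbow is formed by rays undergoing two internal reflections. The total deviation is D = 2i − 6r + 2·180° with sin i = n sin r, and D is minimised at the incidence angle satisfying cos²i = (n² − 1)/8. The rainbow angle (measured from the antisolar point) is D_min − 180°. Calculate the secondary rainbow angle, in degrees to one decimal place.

cos²i = (1.77689 − 1)/8 = 0.09711; i = arccos(0.31163) = 71.843°.
sin r = sin 71.843°/1.333 = 0.71283; r = 45.466°.
D_min = 2·71.843° − 6·45.466° + 360° = 230.891°.
Rainbow angle = D_min − 180° = 50.891°.

50.9°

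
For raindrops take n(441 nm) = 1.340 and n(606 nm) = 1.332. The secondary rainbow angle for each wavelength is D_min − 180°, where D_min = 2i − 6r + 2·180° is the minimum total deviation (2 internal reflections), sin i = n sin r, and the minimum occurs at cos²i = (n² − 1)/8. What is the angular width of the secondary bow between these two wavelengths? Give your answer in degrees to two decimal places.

At 441 nm (n = 1.340): cos²i = 0.09945 → i = 71.618°, r = 45.088°, D_min = 232.709°, rainbow angle = 52.709°.
At 606 nm (n = 1.332): cos²i = 0.09678 → i = 71.875°, r = 45.520°, D_min = 230.628°, rainbow angle = 50.628°.
Angular width = |52.709° − 50.628°| = 2.080°.

2.08°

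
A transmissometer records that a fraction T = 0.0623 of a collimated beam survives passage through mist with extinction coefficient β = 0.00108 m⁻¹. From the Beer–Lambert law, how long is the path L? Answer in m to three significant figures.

Beer–Lambert: T = exp(−βL) ⇒ L = −ln(T)/β = −ln(0.0623)/0.00108 = 2.7758/0.00108 = 2570 m.

2570 m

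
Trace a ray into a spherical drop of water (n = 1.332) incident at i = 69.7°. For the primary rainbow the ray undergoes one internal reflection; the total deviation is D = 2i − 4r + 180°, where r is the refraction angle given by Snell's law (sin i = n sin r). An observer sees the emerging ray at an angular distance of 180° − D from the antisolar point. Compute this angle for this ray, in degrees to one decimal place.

sin r = sin 69.7° / 1.332 = 0.9379/1.332 = 0.7041; r = 44.76°.
D = 2·69.7° − 4·44.76° + 180° = 139.40° − 179.03° + 180° = 140.37°.
Angle from antisolar point = 180° − D = 39.63°.

39.6°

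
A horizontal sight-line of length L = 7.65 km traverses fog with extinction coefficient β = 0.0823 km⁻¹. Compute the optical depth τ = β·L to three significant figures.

τ = β·L = 0.0823 × 7.65 = 0.6296.

0.630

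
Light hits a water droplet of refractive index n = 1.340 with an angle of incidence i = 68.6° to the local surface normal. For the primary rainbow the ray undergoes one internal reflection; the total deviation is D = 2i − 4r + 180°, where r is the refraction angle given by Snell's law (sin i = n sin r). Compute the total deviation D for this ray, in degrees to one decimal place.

sin r = sin 68.6° / 1.340 = 0.9311/1.340 = 0.6948; r = 44.01°.
D = 2·68.6° − 4·44.01° + 180° = 137.20° − 176.05° + 180° = 141.15°.

141.1°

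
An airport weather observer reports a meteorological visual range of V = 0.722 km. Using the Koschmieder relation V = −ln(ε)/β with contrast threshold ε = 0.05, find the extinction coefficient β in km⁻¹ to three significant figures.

4.15 km⁻¹

β = −ln(0.05) / V = 2.996 / 0.722 = 4.1492 km⁻¹.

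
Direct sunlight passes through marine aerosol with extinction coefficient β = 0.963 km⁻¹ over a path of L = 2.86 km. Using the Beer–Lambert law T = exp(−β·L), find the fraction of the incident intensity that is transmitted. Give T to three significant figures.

0.0637

τ = β·L = 0.963 × 2.86 = 2.7542.
T = exp(−2.7542) = 0.0637.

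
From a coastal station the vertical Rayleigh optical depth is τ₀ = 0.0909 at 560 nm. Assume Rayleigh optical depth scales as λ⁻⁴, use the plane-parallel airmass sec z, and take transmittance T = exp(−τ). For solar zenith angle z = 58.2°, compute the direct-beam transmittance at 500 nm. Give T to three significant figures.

sec 58.2° = 1.8977.
τ = 0.0909 × (560/500)⁴ × 1.8977 = 0.0909 × 1.5735 × 1.8977 = 0.2714.
T = exp(−0.2714) = 0.7623.

0.762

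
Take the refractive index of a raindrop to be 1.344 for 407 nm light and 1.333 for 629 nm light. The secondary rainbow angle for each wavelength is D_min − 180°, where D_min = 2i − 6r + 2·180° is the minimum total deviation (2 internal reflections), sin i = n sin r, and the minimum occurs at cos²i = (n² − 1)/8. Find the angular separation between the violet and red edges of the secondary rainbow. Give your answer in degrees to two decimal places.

At 407 nm (n = 1.344): cos²i = 0.10079 → i = 71.490°, r = 44.874°, D_min = 233.733°, rainbow angle = 53.733°.
At 629 nm (n = 1.333): cos²i = 0.09711 → i = 71.843°, r = 45.466°, D_min = 230.891°, rainbow angle = 50.891°.
Angular width = |53.733° − 50.891°| = 2.842°.

2.84°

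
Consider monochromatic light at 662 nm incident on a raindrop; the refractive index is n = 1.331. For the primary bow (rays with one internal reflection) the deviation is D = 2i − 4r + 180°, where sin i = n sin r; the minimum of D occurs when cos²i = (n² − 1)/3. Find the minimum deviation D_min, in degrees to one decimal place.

137.6°

cos²i = (1.77156 − 1)/3 = 0.25719; i = arccos(0.50714) = 59.527°.
sin r = sin 59.527°/1.331 = 0.64753; r = 40.356°.
D_min = 2·59.527° − 4·40.356° + 180° = 137.630°.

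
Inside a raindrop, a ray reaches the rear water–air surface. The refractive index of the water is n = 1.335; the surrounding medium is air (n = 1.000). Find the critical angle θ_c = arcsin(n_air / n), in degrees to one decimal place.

sin θ_c = n_air / n = 1.000 / 1.335 = 0.7491.
θ_c = arcsin(0.7491) = 48.51°.

48.5°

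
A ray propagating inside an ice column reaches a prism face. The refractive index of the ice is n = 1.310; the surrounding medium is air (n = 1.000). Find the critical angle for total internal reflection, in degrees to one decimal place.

49.8°

sin θ_c = n_air / n = 1.000 / 1.310 = 0.7634.
θ_c = arcsin(0.7634) = 49.76°.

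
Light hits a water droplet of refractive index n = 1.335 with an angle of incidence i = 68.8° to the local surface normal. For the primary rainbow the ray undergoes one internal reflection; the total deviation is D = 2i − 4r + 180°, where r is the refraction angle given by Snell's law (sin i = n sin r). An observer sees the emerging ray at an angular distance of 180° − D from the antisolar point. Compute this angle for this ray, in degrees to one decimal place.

sin r = sin 68.8° / 1.335 = 0.9323/1.335 = 0.6984; r = 44.30°.
D = 2·68.8° − 4·44.30° + 180° = 137.60° − 177.19° + 180° = 140.41°.
Angle from antisolar point = 180° − D = 39.59°.

39.6°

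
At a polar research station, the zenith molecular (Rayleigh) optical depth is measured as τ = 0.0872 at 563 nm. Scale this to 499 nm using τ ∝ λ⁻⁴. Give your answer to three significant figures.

τ(499 nm) = τ(563 nm) × (563/499)⁴ = 0.0872 × (1.1283)⁴ = 0.0872 × 1.6204 = 0.1413.

0.141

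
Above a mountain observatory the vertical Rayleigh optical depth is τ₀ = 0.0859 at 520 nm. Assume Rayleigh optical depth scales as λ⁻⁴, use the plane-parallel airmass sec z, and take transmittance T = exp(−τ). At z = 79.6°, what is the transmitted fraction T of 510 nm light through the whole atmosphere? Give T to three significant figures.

sec 79.6° = 5.5396.
τ = 0.0859 × (520/510)⁴ × 5.5396 = 0.0859 × 1.0808 × 5.5396 = 0.5143.
T = exp(−0.5143) = 0.5979.

0.598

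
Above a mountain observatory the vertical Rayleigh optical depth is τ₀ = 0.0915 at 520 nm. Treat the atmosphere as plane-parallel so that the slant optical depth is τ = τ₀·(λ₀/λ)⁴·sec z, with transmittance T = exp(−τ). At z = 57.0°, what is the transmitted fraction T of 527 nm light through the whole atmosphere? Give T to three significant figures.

0.853

sec 57.0° = 1.8361.
τ = 0.0915 × (520/527)⁴ × 1.8361 = 0.0915 × 0.9479 × 1.8361 = 0.1593.
T = exp(−0.1593) = 0.8528.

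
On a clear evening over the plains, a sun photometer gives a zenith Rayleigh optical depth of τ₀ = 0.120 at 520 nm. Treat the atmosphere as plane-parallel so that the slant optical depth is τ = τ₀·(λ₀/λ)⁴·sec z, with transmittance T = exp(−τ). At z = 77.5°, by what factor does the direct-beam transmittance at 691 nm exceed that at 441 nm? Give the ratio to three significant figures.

Airmass: sec 77.5° = 4.6202.
τ(691 nm) = 0.120 × (520/691)⁴ × 4.6202 = 0.120 × 0.3207 × 4.6202 = 0.1778.
τ(441 nm) = 0.120 × (520/441)⁴ × 4.6202 = 0.120 × 1.9331 × 4.6202 = 1.0718.
T(691)/T(441) = exp(τ_B − τ_A) = exp(0.8940) = 2.4448.

2.44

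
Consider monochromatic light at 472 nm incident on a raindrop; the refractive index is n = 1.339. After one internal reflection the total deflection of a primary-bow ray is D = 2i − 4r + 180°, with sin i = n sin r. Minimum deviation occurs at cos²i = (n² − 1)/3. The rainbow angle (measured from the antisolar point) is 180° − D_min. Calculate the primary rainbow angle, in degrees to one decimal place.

cos²i = (1.79292 − 1)/3 = 0.26431; i = arccos(0.51411) = 59.062°.
sin r = sin 59.062°/1.339 = 0.64057; r = 39.834°.
D_min = 2·59.062° − 4·39.834° + 180° = 138.786°.
Rainbow angle = 180° − D_min = 41.214°.

41.2°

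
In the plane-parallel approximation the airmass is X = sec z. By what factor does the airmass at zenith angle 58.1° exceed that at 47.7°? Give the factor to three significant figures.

X(58.1°)/X(47.7°) = sec 58.1° / sec 47.7° = cos 47.7° / cos 58.1° = 0.6730/0.5284 = 1.2736.

1.27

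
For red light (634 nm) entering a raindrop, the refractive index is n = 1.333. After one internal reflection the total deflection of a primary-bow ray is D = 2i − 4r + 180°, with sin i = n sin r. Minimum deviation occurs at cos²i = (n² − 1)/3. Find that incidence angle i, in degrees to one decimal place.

cos²i = (1.333² − 1)/3 = (1.77689 − 1)/3 = 0.25896.
cos i = 0.50888, so i = 59.410°.

59.4°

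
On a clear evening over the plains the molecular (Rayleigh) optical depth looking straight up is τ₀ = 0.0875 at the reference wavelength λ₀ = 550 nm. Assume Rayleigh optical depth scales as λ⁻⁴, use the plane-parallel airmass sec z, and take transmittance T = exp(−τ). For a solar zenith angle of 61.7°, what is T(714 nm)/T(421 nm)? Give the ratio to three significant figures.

1.60

Airmass: sec 61.7° = 2.1093.
τ(714 nm) = 0.0875 × (550/714)⁴ × 2.1093 = 0.0875 × 0.3521 × 2.1093 = 0.0650.
τ(421 nm) = 0.0875 × (550/421)⁴ × 2.1093 = 0.0875 × 2.9129 × 2.1093 = 0.5376.
T(714)/T(421) = exp(τ_B − τ_A) = exp(0.4726) = 1.6042.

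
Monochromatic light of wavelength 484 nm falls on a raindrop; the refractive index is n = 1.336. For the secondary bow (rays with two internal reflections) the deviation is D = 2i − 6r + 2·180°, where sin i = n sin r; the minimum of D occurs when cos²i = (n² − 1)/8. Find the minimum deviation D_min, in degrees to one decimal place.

231.7°

cos²i = (1.78490 − 1)/8 = 0.09811; i = arccos(0.31323) = 71.746°.
sin r = sin 71.746°/1.336 = 0.71084; r = 45.303°.
D_min = 2·71.746° − 6·45.303° + 360° = 231.674°.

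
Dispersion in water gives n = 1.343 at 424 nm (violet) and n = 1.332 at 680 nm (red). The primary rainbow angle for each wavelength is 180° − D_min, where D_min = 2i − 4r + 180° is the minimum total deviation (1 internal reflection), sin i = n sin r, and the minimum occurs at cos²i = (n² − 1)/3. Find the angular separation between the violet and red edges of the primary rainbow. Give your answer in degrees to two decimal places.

1.58°

At 424 nm (n = 1.343): cos²i = 0.26788 → i = 58.830°, r = 39.577°, D_min = 139.354°, rainbow angle = 40.646°.
At 680 nm (n = 1.332): cos²i = 0.25807 → i = 59.469°, r = 40.290°, D_min = 137.776°, rainbow angle = 42.224°.
Angular width = |40.646° − 42.224°| = 1.578°.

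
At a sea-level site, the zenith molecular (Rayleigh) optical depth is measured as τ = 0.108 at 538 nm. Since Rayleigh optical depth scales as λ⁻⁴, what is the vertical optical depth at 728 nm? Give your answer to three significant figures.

0.0322

τ(728 nm) = τ(538 nm) × (538/728)⁴ = 0.108 × (0.7390)⁴ = 0.108 × 0.2983 = 0.0322.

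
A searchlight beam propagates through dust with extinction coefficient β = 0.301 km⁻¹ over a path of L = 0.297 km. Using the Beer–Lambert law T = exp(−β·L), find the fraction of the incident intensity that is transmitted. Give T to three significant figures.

τ = β·L = 0.301 × 0.297 = 0.0894.
T = exp(−0.0894) = 0.9145.

0.914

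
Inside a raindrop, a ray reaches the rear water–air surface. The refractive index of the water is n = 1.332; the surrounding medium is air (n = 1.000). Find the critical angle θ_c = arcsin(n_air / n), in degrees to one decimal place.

sin θ_c = n_air / n = 1.000 / 1.332 = 0.7508.
θ_c = arcsin(0.7508) = 48.66°.

48.7°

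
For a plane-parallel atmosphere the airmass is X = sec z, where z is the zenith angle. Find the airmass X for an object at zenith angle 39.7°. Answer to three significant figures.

1.30

X = sec z = 1/cos 39.7° = 1/0.7694 = 1.2997.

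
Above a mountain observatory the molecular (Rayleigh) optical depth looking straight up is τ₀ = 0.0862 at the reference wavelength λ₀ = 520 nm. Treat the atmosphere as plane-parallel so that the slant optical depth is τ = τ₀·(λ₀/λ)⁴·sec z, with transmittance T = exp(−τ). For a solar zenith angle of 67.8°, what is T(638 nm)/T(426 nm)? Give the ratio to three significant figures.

Airmass: sec 67.8° = 2.6466.
τ(638 nm) = 0.0862 × (520/638)⁴ × 2.6466 = 0.0862 × 0.4413 × 2.6466 = 0.1007.
τ(426 nm) = 0.0862 × (520/426)⁴ × 2.6466 = 0.0862 × 2.2201 × 2.6466 = 0.5065.
T(638)/T(426) = exp(τ_B − τ_A) = exp(0.4058) = 1.5005.

1.50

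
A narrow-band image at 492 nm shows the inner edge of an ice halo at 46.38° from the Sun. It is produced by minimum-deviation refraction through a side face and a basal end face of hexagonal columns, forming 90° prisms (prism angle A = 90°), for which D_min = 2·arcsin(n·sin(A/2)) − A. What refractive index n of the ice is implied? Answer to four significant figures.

Rearranging: n = sin((D_min + A)/2) / sin(A/2).
(D_min + A)/2 = (46.38° + 90°)/2 = 68.190°.
n = sin 68.190° / sin 45° = 0.9284 / 0.7071 = 1.3130.

1.313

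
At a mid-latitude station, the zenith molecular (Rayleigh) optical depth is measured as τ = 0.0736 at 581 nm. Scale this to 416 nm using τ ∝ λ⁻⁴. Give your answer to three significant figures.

τ(416 nm) = τ(581 nm) × (581/416)⁴ = 0.0736 × (1.3966)⁴ = 0.0736 × 3.8048 = 0.2800.

0.280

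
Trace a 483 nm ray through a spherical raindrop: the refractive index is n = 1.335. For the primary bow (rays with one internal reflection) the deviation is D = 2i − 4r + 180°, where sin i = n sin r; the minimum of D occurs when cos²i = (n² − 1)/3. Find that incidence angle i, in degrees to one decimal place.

cos²i = (1.335² − 1)/3 = (1.78222 − 1)/3 = 0.26074.
cos i = 0.51063, so i = 59.294°.

59.3°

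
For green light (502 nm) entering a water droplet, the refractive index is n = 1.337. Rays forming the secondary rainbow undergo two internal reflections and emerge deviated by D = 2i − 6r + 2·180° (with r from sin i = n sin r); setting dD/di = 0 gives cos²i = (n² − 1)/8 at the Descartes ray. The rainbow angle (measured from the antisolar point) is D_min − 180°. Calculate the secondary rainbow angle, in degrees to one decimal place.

51.9°

cos²i = (1.78757 − 1)/8 = 0.09845; i = arccos(0.31376) = 71.714°.
sin r = sin 71.714°/1.337 = 0.71017; r = 45.249°.
D_min = 2·71.714° − 6·45.249° + 360° = 231.934°.
Rainbow angle = D_min − 180° = 51.934°.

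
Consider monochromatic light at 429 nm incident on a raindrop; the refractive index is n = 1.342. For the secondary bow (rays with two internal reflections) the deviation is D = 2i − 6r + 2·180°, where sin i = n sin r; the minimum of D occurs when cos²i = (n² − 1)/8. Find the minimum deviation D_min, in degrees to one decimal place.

cos²i = (1.80096 − 1)/8 = 0.10012; i = arccos(0.31642) = 71.554°.
sin r = sin 71.554°/1.342 = 0.70687; r = 44.981°.
D_min = 2·71.554° − 6·44.981° + 360° = 233.222°.

233.2°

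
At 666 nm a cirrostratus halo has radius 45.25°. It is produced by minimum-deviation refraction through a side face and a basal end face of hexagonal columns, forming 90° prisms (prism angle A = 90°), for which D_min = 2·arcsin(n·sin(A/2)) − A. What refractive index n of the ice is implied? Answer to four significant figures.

1.308

Rearranging: n = sin((D_min + A)/2) / sin(A/2).
(D_min + A)/2 = (45.25° + 90°)/2 = 67.625°.
n = sin 67.625° / sin 45° = 0.9247 / 0.7071 = 1.3077.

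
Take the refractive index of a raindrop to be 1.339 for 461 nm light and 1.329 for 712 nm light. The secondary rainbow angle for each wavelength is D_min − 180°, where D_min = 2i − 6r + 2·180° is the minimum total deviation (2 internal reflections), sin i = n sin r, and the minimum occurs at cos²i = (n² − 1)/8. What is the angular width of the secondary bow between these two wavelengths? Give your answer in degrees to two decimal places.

At 461 nm (n = 1.339): cos²i = 0.09912 → i = 71.650°, r = 45.141°, D_min = 232.451°, rainbow angle = 52.451°.
At 712 nm (n = 1.329): cos²i = 0.09578 → i = 71.972°, r = 45.685°, D_min = 229.837°, rainbow angle = 49.837°.
Angular width = |52.451° − 49.837°| = 2.614°.

2.61°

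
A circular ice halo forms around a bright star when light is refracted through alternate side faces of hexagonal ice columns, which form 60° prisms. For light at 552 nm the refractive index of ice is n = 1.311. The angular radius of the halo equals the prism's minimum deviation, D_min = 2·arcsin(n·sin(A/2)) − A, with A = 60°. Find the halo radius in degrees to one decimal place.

n·sin(A/2) = 1.311 × sin 30° = 1.311 × 0.5000 = 0.6555.
D_min = 2·arcsin(0.6555) − 60° = 2 × 40.958° − 60° = 21.915°.

21.9°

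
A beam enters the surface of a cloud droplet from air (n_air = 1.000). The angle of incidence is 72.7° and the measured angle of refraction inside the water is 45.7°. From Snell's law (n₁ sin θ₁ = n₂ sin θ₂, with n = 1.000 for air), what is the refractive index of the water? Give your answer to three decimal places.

1.334

n = sin θ_i / sin θ_r = sin 72.7° / sin 45.7° = 0.9548 / 0.7157 = 1.3340.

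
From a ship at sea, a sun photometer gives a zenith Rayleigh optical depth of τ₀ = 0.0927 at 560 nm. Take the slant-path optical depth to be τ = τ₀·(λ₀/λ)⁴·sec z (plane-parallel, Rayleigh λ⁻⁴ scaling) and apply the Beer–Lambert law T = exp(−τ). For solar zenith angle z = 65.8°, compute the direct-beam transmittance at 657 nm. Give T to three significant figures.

0.887

sec 65.8° = 2.4395.
τ = 0.0927 × (560/657)⁴ × 2.4395 = 0.0927 × 0.5278 × 2.4395 = 0.1194.
T = exp(−0.1194) = 0.8875.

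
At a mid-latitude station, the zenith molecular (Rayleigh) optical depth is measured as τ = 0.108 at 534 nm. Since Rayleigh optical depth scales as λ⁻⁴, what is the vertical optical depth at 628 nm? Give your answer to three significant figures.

0.0565

τ(628 nm) = τ(534 nm) × (534/628)⁴ = 0.108 × (0.8503)⁴ = 0.108 × 0.5228 = 0.0565.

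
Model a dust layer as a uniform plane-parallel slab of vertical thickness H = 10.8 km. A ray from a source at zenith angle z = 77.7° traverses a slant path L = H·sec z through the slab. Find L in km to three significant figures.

50.7 km

sec z = 1/cos 77.7° = 4.6942.
L = 10.8 × 4.6942 = 50.697 km.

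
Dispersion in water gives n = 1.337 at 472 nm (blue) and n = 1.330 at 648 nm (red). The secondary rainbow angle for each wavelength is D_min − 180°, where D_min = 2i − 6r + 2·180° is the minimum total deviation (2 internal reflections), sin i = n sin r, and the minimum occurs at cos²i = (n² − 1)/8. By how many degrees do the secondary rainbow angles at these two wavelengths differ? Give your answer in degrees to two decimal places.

At 472 nm (n = 1.337): cos²i = 0.09845 → i = 71.714°, r = 45.249°, D_min = 231.934°, rainbow angle = 51.934°.
At 648 nm (n = 1.330): cos²i = 0.09611 → i = 71.940°, r = 45.630°, D_min = 230.101°, rainbow angle = 50.101°.
Angular width = |51.934° − 50.101°| = 1.832°.

1.83°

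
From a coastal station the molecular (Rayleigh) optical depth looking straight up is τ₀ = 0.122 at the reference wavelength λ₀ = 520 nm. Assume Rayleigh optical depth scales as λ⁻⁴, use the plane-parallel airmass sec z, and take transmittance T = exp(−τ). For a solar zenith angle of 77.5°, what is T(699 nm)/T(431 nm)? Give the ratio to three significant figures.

2.78

Airmass: sec 77.5° = 4.6202.
τ(699 nm) = 0.122 × (520/699)⁴ × 4.6202 = 0.122 × 0.3063 × 4.6202 = 0.1726.
τ(431 nm) = 0.122 × (520/431)⁴ × 4.6202 = 0.122 × 2.1189 × 4.6202 = 1.1943.
T(699)/T(431) = exp(τ_B − τ_A) = exp(1.0217) = 2.7779.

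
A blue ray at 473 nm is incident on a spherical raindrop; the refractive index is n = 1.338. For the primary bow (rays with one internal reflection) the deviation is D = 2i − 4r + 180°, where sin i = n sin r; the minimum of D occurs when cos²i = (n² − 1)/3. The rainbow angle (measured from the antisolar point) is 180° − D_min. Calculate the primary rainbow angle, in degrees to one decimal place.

cos²i = (1.79024 − 1)/3 = 0.26341; i = arccos(0.51324) = 59.120°.
sin r = sin 59.120°/1.338 = 0.64144; r = 39.899°.
D_min = 2·59.120° − 4·39.899° + 180° = 138.643°.
Rainbow angle = 180° − D_min = 41.357°.

41.4°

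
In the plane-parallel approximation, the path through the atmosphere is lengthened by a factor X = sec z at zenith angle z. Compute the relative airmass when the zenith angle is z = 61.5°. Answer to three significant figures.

2.10

X = sec z = 1/cos 61.5° = 1/0.4772 = 2.0957.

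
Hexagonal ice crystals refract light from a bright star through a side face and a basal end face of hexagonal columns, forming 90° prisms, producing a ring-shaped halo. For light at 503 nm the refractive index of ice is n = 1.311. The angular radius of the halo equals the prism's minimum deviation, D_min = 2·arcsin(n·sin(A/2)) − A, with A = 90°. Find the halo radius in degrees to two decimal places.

n·sin(A/2) = 1.311 × sin 45° = 1.311 × 0.7071 = 0.9270.
D_min = 2·arcsin(0.9270) − 90° = 2 × 67.974° − 90° = 45.949°.

45.95°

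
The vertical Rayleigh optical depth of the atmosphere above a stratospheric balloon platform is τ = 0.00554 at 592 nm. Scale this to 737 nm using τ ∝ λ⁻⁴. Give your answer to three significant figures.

τ(737 nm) = τ(592 nm) × (592/737)⁴ = 0.00554 × (0.8033)⁴ = 0.00554 × 0.4163 = 0.0023.

0.00231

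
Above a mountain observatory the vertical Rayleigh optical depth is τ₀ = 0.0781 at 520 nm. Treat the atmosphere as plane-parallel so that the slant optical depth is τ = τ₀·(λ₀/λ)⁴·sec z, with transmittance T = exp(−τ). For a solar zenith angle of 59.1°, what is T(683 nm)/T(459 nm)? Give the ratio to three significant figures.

1.22

Airmass: sec 59.1° = 1.9473.
τ(683 nm) = 0.0781 × (520/683)⁴ × 1.9473 = 0.0781 × 0.3360 × 1.9473 = 0.0511.
τ(459 nm) = 0.0781 × (520/459)⁴ × 1.9473 = 0.0781 × 1.6473 × 1.9473 = 0.2505.
T(683)/T(459) = exp(τ_B − τ_A) = exp(0.1994) = 1.2207.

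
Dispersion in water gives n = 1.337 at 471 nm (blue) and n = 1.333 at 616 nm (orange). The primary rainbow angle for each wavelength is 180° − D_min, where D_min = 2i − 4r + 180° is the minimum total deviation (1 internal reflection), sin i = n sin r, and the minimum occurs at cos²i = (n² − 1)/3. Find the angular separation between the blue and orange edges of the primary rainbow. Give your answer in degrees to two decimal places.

At 471 nm (n = 1.337): cos²i = 0.26252 → i = 59.178°, r = 39.964°, D_min = 138.500°, rainbow angle = 41.500°.
At 616 nm (n = 1.333): cos²i = 0.25896 → i = 59.410°, r = 40.225°, D_min = 137.922°, rainbow angle = 42.078°.
Angular width = |41.500° − 42.078°| = 0.578°.

0.58°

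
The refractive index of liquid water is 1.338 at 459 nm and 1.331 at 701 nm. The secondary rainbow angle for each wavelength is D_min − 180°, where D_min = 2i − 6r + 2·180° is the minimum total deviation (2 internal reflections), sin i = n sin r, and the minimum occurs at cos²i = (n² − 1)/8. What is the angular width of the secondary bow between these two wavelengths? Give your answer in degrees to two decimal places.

1.83°

At 459 nm (n = 1.338): cos²i = 0.09878 → i = 71.682°, r = 45.195°, D_min = 232.193°, rainbow angle = 52.193°.
At 701 nm (n = 1.331): cos²i = 0.09645 → i = 71.907°, r = 45.575°, D_min = 230.365°, rainbow angle = 50.365°.
Angular width = |52.193° − 50.365°| = 1.828°.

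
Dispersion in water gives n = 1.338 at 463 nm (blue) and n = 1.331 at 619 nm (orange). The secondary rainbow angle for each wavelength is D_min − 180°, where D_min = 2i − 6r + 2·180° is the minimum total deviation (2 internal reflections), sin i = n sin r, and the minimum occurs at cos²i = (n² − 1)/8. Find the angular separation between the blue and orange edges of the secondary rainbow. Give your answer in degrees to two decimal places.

1.83°

At 463 nm (n = 1.338): cos²i = 0.09878 → i = 71.682°, r = 45.195°, D_min = 232.193°, rainbow angle = 52.193°.
At 619 nm (n = 1.331): cos²i = 0.09645 → i = 71.907°, r = 45.575°, D_min = 230.365°, rainbow angle = 50.365°.
Angular width = |52.193° − 50.365°| = 1.828°.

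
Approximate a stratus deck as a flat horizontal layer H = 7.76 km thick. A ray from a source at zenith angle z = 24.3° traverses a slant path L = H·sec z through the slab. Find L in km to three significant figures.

sec z = 1/cos 24.3° = 1.0972.
L = 7.76 × 1.0972 = 8.514 km.

8.51 km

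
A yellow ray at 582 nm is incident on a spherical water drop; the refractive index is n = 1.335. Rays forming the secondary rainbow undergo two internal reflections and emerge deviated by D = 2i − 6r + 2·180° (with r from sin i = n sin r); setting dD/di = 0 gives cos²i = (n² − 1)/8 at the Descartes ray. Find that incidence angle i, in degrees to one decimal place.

cos²i = (1.335² − 1)/8 = (1.78222 − 1)/8 = 0.09778.
cos i = 0.31269, so i = 71.778°.

71.8°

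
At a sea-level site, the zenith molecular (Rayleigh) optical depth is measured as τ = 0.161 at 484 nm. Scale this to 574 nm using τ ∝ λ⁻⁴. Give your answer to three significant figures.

0.0814

τ(574 nm) = τ(484 nm) × (484/574)⁴ = 0.161 × (0.8432)⁴ = 0.161 × 0.5055 = 0.0814.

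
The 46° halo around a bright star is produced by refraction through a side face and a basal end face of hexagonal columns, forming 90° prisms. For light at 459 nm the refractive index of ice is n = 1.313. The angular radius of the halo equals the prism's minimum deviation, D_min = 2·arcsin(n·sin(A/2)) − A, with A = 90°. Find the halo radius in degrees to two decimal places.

n·sin(A/2) = 1.313 × sin 45° = 1.313 × 0.7071 = 0.9284.
D_min = 2·arcsin(0.9284) − 90° = 2 × 68.192° − 90° = 46.383°.

46.38°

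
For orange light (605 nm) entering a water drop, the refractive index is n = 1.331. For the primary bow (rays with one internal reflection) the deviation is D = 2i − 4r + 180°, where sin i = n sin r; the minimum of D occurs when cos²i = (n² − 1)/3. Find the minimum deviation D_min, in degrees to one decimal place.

cos²i = (1.77156 − 1)/3 = 0.25719; i = arccos(0.50714) = 59.527°.
sin r = sin 59.527°/1.331 = 0.64753; r = 40.356°.
D_min = 2·59.527° − 4·40.356° + 180° = 137.630°.

137.6°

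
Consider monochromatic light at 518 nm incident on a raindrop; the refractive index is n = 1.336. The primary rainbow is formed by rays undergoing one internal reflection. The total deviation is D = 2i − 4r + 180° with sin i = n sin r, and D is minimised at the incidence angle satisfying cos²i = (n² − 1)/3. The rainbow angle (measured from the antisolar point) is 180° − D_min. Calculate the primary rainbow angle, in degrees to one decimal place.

41.6°

cos²i = (1.78490 − 1)/3 = 0.26163; i = arccos(0.51150) = 59.236°.
sin r = sin 59.236°/1.336 = 0.64318; r = 40.029°.
D_min = 2·59.236° − 4·40.029° + 180° = 138.356°.
Rainbow angle = 180° − D_min = 41.644°.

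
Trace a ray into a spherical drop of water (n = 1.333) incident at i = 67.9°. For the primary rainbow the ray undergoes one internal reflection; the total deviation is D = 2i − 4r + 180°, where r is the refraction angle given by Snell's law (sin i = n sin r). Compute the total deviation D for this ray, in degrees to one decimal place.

sin r = sin 67.9° / 1.333 = 0.9265/1.333 = 0.6951; r = 44.03°.
D = 2·67.9° − 4·44.03° + 180° = 135.80° − 176.13° + 180° = 139.67°.

139.7°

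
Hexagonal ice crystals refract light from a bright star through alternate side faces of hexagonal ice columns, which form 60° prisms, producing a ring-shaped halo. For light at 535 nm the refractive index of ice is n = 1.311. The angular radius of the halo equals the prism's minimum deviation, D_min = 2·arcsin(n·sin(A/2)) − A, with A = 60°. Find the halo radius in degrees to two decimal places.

n·sin(A/2) = 1.311 × sin 30° = 1.311 × 0.5000 = 0.6555.
D_min = 2·arcsin(0.6555) − 60° = 2 × 40.958° − 60° = 21.915°.

21.92°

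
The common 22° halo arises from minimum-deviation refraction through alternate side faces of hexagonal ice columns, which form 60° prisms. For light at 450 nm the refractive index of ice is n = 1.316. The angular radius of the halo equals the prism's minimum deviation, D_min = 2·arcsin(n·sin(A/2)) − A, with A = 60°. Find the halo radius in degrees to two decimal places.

22.30°

n·sin(A/2) = 1.316 × sin 30° = 1.316 × 0.5000 = 0.6580.
D_min = 2·arcsin(0.6580) − 60° = 2 × 41.148° − 60° = 22.295°.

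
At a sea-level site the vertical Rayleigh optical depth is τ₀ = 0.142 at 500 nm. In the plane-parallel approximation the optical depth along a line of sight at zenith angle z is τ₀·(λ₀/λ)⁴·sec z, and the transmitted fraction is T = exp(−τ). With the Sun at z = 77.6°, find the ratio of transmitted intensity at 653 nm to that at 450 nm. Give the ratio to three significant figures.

Airmass: sec 77.6° = 4.6569.
τ(653 nm) = 0.142 × (500/653)⁴ × 4.6569 = 0.142 × 0.3437 × 4.6569 = 0.2273.
τ(450 nm) = 0.142 × (500/450)⁴ × 4.6569 = 0.142 × 1.5242 × 4.6569 = 1.0079.
T(653)/T(450) = exp(τ_B − τ_A) = exp(0.7806) = 2.1828.

2.18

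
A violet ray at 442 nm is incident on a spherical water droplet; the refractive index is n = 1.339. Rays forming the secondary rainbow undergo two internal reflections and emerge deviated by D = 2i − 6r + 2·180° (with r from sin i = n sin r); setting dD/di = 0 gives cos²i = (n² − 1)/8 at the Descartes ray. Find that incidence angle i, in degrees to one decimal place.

71.6°

cos²i = (1.339² − 1)/8 = (1.79292 − 1)/8 = 0.09912.
cos i = 0.31483, so i = 71.650°.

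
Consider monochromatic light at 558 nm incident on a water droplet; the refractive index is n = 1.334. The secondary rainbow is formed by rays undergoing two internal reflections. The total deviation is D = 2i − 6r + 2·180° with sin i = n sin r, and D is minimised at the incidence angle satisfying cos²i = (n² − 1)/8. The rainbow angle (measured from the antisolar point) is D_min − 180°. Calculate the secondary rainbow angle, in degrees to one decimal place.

cos²i = (1.77956 − 1)/8 = 0.09744; i = arccos(0.31216) = 71.810°.
sin r = sin 71.810°/1.334 = 0.71217; r = 45.411°.
D_min = 2·71.810° − 6·45.411° + 360° = 231.153°.
Rainbow angle = D_min − 180° = 51.153°.

51.2°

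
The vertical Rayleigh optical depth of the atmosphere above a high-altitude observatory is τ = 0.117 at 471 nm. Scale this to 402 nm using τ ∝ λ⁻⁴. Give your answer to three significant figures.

0.220

τ(402 nm) = τ(471 nm) × (471/402)⁴ = 0.117 × (1.1716)⁴ = 0.117 × 1.8844 = 0.2205.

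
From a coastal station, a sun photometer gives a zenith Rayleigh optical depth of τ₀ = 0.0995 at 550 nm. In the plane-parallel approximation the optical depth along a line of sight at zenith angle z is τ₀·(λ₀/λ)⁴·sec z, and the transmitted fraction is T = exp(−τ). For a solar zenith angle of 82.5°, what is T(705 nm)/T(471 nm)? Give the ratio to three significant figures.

3.11

Airmass: sec 82.5° = 7.6613.
τ(705 nm) = 0.0995 × (550/705)⁴ × 7.6613 = 0.0995 × 0.3704 × 7.6613 = 0.2824.
τ(471 nm) = 0.0995 × (550/471)⁴ × 7.6613 = 0.0995 × 1.8594 × 7.6613 = 1.4174.
T(705)/T(471) = exp(τ_B − τ_A) = exp(1.1350) = 3.1113.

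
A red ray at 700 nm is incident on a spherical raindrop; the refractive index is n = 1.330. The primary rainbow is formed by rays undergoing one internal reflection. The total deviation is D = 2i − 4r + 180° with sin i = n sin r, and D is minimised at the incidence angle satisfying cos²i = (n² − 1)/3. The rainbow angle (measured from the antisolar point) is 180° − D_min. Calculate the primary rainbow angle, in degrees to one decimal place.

42.5°

cos²i = (1.76890 − 1)/3 = 0.25630; i = arccos(0.50626) = 59.585°.
sin r = sin 59.585°/1.330 = 0.64841; r = 40.422°.
D_min = 2·59.585° − 4·40.422° + 180° = 137.484°.
Rainbow angle = 180° − D_min = 42.516°.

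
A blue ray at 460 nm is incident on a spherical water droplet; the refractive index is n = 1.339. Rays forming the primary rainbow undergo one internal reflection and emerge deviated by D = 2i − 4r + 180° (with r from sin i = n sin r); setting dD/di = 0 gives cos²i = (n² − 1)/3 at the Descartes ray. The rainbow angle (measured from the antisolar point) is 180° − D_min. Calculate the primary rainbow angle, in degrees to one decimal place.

cos²i = (1.79292 − 1)/3 = 0.26431; i = arccos(0.51411) = 59.062°.
sin r = sin 59.062°/1.339 = 0.64057; r = 39.834°.
D_min = 2·59.062° − 4·39.834° + 180° = 138.786°.
Rainbow angle = 180° − D_min = 41.214°.

41.2°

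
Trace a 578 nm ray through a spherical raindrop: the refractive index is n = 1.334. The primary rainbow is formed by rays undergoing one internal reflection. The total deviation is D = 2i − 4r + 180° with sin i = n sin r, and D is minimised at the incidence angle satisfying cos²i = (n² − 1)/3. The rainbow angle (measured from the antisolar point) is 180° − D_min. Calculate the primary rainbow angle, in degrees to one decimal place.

cos²i = (1.77956 − 1)/3 = 0.25985; i = arccos(0.50976) = 59.352°.
sin r = sin 59.352°/1.334 = 0.64492; r = 40.159°.
D_min = 2·59.352° − 4·40.159° + 180° = 138.067°.
Rainbow angle = 180° − D_min = 41.933°.

41.9°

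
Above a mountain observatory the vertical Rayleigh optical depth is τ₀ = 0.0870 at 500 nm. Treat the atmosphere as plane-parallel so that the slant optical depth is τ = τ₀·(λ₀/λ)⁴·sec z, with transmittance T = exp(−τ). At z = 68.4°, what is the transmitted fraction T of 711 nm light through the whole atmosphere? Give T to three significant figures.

sec 68.4° = 2.7165.
τ = 0.0870 × (500/711)⁴ × 2.7165 = 0.0870 × 0.2446 × 2.7165 = 0.0578.
T = exp(−0.0578) = 0.9438.

0.944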